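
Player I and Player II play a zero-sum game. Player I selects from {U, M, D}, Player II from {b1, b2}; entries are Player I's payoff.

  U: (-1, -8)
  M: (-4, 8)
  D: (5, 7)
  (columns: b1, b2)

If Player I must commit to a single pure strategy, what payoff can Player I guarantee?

5

Row minima: U → -8, M → -4, D → 5.
The best of these is 5.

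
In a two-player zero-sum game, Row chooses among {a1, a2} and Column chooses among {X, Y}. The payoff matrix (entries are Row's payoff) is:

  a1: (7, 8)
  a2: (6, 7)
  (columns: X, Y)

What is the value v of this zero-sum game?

Row minima: a1 → 7, a2 → 6; maximin = 7.
Column maxima: X → 7, Y → 8; minimax = 7.
Since maximin = minimax = 7, there is a saddle point and the value is 7.

7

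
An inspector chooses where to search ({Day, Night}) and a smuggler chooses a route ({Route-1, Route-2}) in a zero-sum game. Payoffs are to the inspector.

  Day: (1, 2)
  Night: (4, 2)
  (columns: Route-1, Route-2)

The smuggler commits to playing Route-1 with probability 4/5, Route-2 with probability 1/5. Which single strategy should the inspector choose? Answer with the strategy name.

Expected payoff of Day: (4/5)·1 + (1/5)·2 = 6/5.
Expected payoff of Night: (4/5)·4 + (1/5)·2 = 18/5.
The largest is 18/5, so the inspector's best response is Night.

Night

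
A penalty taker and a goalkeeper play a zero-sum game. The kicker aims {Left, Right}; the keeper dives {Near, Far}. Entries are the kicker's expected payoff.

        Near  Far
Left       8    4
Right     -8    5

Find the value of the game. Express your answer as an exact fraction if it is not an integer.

72/17

Row minima: Left → 4, Right → -8; maximin = 4.
Column maxima: Near → 8, Far → 5; minimax = 5.
4 ≠ 5, so there is no saddle point; optimal play is mixed.
Let the kicker play Left with probability p. Expected payoff against Near: 8p + (-8)(1−p) = 16p − 8; against Far: 4p + 5(1−p) = −p + 5.
Setting these equal: 16p − 8 = −p + 5 ⇒ 17p = 13 ⇒ p = 13/17, and the value is (16)·(13/17) − 8 = 72/17.
For the keeper: with q = P(Near), equating Left's and Right's payoffs gives 4q + 4 = −13q + 5 ⇒ q = 1/17.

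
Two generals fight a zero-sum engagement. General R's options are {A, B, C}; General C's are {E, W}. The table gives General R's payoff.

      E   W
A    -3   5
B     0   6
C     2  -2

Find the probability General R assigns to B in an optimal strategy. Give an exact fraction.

2/5

Row minima: A → -3, B → 0, C → -2; maximin = 0.
Column maxima: E → 2, W → 6; minimax = 2.
0 ≠ 2, so there is no saddle point; optimal play is mixed.
A is strictly dominated by B, so General R never plays it.
On the remaining 2×2 (B, C vs E, W):
Let General R play B with probability p. Expected payoff against E: 0p + 2(1−p) = −2p + 2; against W: 6p + (-2)(1−p) = 8p − 2.
Setting these equal: −2p + 2 = 8p − 2 ⇒ −10p = -4 ⇒ p = 2/5, and the value is (-2)·(2/5) + 2 = 6/5.
For General C: with q = P(E), equating B's and C's payoffs gives −6q + 6 = 4q − 2 ⇒ q = 4/5.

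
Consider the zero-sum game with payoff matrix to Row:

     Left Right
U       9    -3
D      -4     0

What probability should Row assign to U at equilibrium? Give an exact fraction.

Row minima: U → -3, D → -4; maximin = -3.
Column maxima: Left → 9, Right → 0; minimax = 0.
-3 ≠ 0, so there is no saddle point; optimal play is mixed.
Let Row play U with probability p. Expected payoff against Left: 9p + (-4)(1−p) = 13p − 4; against Right: (-3)p + 0(1−p) = −3p.
Setting these equal: 13p − 4 = −3p ⇒ 16p = 4 ⇒ p = 1/4, and the value is (13)·(1/4) − 4 = -3/4.
For Column: with q = P(Left), equating U's and D's payoffs gives 12q − 3 = −4q ⇒ q = 3/16.

1/4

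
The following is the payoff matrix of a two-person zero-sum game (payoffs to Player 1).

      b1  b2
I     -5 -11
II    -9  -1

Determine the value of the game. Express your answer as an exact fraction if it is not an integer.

-47/7

Row minima: I → -11, II → -9; maximin = -9.
Column maxima: b1 → -5, b2 → -1; minimax = -5.
-9 ≠ -5, so there is no saddle point; optimal play is mixed.
Let Player 1 play I with probability p. Expected payoff against b1: (-5)p + (-9)(1−p) = 4p − 9; against b2: (-11)p + (-1)(1−p) = −10p − 1.
Setting these equal: 4p − 9 = −10p − 1 ⇒ 14p = 8 ⇒ p = 4/7, and the value is (4)·(4/7) − 9 = -47/7.
For Player 2: with q = P(b1), equating I's and II's payoffs gives 6q − 11 = −8q − 1 ⇒ q = 5/7.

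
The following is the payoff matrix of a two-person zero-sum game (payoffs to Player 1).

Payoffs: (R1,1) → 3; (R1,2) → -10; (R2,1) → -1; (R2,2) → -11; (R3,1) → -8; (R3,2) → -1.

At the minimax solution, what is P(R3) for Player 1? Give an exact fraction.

Row minima: R1 → -10, R2 → -11, R3 → -8; maximin = -8.
Column maxima: 1 → 3, 2 → -1; minimax = -1.
-8 ≠ -1, so there is no saddle point; optimal play is mixed.
R2 is strictly dominated by R1, so Player 1 never plays it.
On the remaining 2×2 (R1, R3 vs 1, 2):
Let Player 1 play R1 with probability p. Expected payoff against 1: 3p + (-8)(1−p) = 11p − 8; against 2: (-10)p + (-1)(1−p) = −9p − 1.
Setting these equal: 11p − 8 = −9p − 1 ⇒ 20p = 7 ⇒ p = 7/20, and the value is (11)·(7/20) − 8 = -83/20.
For Player 2: with q = P(1), equating R1's and R3's payoffs gives 13q − 10 = −7q − 1 ⇒ q = 9/20.

13/20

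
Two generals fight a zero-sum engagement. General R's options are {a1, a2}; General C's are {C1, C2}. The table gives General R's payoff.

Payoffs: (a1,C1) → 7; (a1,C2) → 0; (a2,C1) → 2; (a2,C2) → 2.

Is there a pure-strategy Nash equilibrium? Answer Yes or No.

Yes

Row minima: a1 → 0, a2 → 2; maximin = 2.
Column maxima: C1 → 7, C2 → 2; minimax = 2.
maximin = minimax = 2, so a saddle point exists.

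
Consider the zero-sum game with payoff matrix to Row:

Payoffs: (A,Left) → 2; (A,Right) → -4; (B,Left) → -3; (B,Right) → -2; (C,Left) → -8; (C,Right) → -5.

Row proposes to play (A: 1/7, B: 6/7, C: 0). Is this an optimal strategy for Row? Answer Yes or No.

Against Left this mix gives (1/7)·2 + (6/7)·(-3) = -16/7.
Against Right this mix gives (1/7)·(-4) + (6/7)·(-2) = -16/7.
All of Column's active replies (Left, Right) yield -16/7, and no column does worse for Row. The mix makes Column indifferent and guarantees -16/7, so it is optimal.

Yes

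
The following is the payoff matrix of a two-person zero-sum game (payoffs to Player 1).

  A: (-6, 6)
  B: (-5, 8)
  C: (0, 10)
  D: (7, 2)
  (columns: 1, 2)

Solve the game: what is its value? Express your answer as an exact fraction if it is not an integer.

Row minima: A → -6, B → -5, C → 0, D → 2; maximin = 2.
Column maxima: 1 → 7, 2 → 10; minimax = 7.
2 ≠ 7, so there is no saddle point; optimal play is mixed.
A is strictly dominated by B, so Player 1 never plays it.
B is strictly dominated by C, so Player 1 never plays it.
On the remaining 2×2 (C, D vs 1, 2):
Let Player 1 play C with probability p. Expected payoff against 1: 0p + 7(1−p) = −7p + 7; against 2: 10p + 2(1−p) = 8p + 2.
Setting these equal: −7p + 7 = 8p + 2 ⇒ −15p = -5 ⇒ p = 1/3, and the value is (-7)·(1/3) + 7 = 14/3.
For Player 2: with q = P(1), equating C's and D's payoffs gives −10q + 10 = 5q + 2 ⇒ q = 8/15.

14/3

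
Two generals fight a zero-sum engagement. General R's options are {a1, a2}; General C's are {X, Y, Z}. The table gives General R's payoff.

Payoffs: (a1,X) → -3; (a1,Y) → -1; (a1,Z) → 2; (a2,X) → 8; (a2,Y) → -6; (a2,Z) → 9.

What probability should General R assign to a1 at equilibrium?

Row minima: a1 → -3, a2 → -6; maximin = -3.
Column maxima: X → 8, Y → -1, Z → 9; minimax = -1.
-3 ≠ -1, so there is no saddle point; optimal play is mixed.
Z is strictly dominated by X (it gives General R strictly more in every row), so General C never plays it.
On the remaining 2×2 (a1, a2 vs X, Y):
Let General R play a1 with probability p. Expected payoff against X: (-3)p + 8(1−p) = −11p + 8; against Y: (-1)p + (-6)(1−p) = 5p − 6.
Setting these equal: −11p + 8 = 5p − 6 ⇒ −16p = -14 ⇒ p = 7/8, and the value is (-11)·(7/8) + 8 = -13/8.
For General C: with q = P(X), equating a1's and a2's payoffs gives −2q − 1 = 14q − 6 ⇒ q = 5/16.

7/8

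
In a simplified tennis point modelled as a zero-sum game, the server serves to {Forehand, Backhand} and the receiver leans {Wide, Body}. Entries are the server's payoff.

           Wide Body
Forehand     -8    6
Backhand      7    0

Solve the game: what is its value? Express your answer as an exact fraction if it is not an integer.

2

Row minima: Forehand → -8, Backhand → 0; maximin = 0.
Column maxima: Wide → 7, Body → 6; minimax = 6.
0 ≠ 6, so there is no saddle point; optimal play is mixed.
Let the server play Forehand with probability p. Expected payoff against Wide: (-8)p + 7(1−p) = −15p + 7; against Body: 6p + 0(1−p) = 6p.
Setting these equal: −15p + 7 = 6p ⇒ −21p = -7 ⇒ p = 1/3, and the value is (-15)·(1/3) + 7 = 2.
For the receiver: with q = P(Wide), equating Forehand's and Backhand's payoffs gives −14q + 6 = 7q ⇒ q = 2/7.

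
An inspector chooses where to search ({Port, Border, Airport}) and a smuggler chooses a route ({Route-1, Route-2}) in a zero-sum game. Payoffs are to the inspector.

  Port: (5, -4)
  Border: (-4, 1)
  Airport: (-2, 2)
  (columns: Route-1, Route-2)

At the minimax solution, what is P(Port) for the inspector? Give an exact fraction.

4/13

Row minima: Port → -4, Border → -4, Airport → -2; maximin = -2.
Column maxima: Route-1 → 5, Route-2 → 2; minimax = 2.
-2 ≠ 2, so there is no saddle point; optimal play is mixed.
Border is strictly dominated by Airport, so the inspector never plays it.
On the remaining 2×2 (Port, Airport vs Route-1, Route-2):
Let the inspector play Port with probability p. Expected payoff against Route-1: 5p + (-2)(1−p) = 7p − 2; against Route-2: (-4)p + 2(1−p) = −6p + 2.
Setting these equal: 7p − 2 = −6p + 2 ⇒ 13p = 4 ⇒ p = 4/13, and the value is (7)·(4/13) − 2 = 2/13.
For the smuggler: with q = P(Route-1), equating Port's and Airport's payoffs gives 9q − 4 = −4q + 2 ⇒ q = 6/13.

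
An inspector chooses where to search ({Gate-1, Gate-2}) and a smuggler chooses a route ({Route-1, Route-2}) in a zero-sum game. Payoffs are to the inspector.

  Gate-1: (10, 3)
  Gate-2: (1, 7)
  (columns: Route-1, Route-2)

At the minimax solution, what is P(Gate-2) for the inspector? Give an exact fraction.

7/13

Row minima: Gate-1 → 3, Gate-2 → 1; maximin = 3.
Column maxima: Route-1 → 10, Route-2 → 7; minimax = 7.
3 ≠ 7, so there is no saddle point; optimal play is mixed.
Let the inspector play Gate-1 with probability p. Expected payoff against Route-1: 10p + 1(1−p) = 9p + 1; against Route-2: 3p + 7(1−p) = −4p + 7.
Setting these equal: 9p + 1 = −4p + 7 ⇒ 13p = 6 ⇒ p = 6/13, and the value is (9)·(6/13) + 1 = 67/13.
For the smuggler: with q = P(Route-1), equating Gate-1's and Gate-2's payoffs gives 7q + 3 = −6q + 7 ⇒ q = 4/13.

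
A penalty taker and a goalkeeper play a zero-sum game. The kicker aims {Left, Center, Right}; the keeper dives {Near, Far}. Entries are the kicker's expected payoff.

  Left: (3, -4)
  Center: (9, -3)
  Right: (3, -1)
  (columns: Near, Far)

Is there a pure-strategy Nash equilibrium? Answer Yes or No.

Row minima: Left → -4, Center → -3, Right → -1; maximin = -1.
Column maxima: Near → 9, Far → -1; minimax = -1.
maximin = minimax = -1, so a saddle point exists.

Yes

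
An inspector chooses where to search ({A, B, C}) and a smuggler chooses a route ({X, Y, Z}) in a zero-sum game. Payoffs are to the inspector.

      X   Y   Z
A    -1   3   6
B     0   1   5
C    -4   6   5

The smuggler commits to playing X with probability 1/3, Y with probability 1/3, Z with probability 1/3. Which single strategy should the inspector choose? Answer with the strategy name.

A

Expected payoff of A: (1/3)·(-1) + (1/3)·3 + (1/3)·6 = 8/3.
Expected payoff of B: (1/3)·0 + (1/3)·1 + (1/3)·5 = 2.
Expected payoff of C: (1/3)·(-4) + (1/3)·6 + (1/3)·5 = 7/3.
The largest is 8/3, so the inspector's best response is A.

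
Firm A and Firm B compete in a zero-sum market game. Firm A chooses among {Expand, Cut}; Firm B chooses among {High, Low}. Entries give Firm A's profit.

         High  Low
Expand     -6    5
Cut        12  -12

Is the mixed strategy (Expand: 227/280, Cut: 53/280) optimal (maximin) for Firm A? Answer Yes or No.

Against High this mix gives (227/280)·(-6) + (53/280)·12 = -363/140.
Against Low this mix gives (227/280)·5 + (53/280)·(-12) = 499/280.
Firm B will play High, holding Firm A to -363/140. Shifting weight toward the row that does better against High would raise this floor (the equalizing mix achieves -12/35 against both High and Low), so the proposed strategy is not optimal.

No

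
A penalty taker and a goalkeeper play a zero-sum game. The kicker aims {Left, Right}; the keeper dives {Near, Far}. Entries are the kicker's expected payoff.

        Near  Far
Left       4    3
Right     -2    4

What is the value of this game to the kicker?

Row minima: Left → 3, Right → -2; maximin = 3.
Column maxima: Near → 4, Far → 4; minimax = 4.
3 ≠ 4, so there is no saddle point; optimal play is mixed.
Let the kicker play Left with probability p. Expected payoff against Near: 4p + (-2)(1−p) = 6p − 2; against Far: 3p + 4(1−p) = −p + 4.
Setting these equal: 6p − 2 = −p + 4 ⇒ 7p = 6 ⇒ p = 6/7, and the value is (6)·(6/7) − 2 = 22/7.
For the keeper: with q = P(Near), equating Left's and Right's payoffs gives q + 3 = −6q + 4 ⇒ q = 1/7.

22/7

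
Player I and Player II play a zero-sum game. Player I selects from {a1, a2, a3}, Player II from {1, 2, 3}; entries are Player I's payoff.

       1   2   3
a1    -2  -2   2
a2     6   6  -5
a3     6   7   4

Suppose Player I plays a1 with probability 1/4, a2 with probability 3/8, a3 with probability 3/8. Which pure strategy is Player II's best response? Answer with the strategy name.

3

If Player II plays 1, Player I's expected payoff is (1/4)·(-2) + (3/8)·6 + (3/8)·6 = 4.
If Player II plays 2, Player I's expected payoff is (1/4)·(-2) + (3/8)·6 + (3/8)·7 = 35/8.
If Player II plays 3, Player I's expected payoff is (1/4)·2 + (3/8)·(-5) + (3/8)·4 = 1/8.
Player II minimizes Player I's payoff; the smallest is 1/8, so the best response is 3.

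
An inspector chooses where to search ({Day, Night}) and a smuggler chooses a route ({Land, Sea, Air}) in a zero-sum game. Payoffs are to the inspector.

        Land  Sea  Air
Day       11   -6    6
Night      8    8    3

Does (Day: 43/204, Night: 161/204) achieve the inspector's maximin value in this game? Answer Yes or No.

Against Land this mix gives (43/204)·11 + (161/204)·8 = 587/68.
Against Sea this mix gives (43/204)·(-6) + (161/204)·8 = 515/102.
Against Air this mix gives (43/204)·6 + (161/204)·3 = 247/68.
The smuggler will play Air, holding the inspector to 247/68. Shifting weight toward the row that does better against Air would raise this floor (the equalizing mix achieves 66/17 against both Air and Sea), so the proposed strategy is not optimal.

No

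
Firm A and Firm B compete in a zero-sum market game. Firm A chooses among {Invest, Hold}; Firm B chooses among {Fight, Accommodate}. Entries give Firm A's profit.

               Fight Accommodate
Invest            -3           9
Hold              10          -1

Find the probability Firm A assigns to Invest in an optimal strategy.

Row minima: Invest → -3, Hold → -1; maximin = -1.
Column maxima: Fight → 10, Accommodate → 9; minimax = 9.
-1 ≠ 9, so there is no saddle point; optimal play is mixed.
Let Firm A play Invest with probability p. Expected payoff against Fight: (-3)p + 10(1−p) = −13p + 10; against Accommodate: 9p + (-1)(1−p) = 10p − 1.
Setting these equal: −13p + 10 = 10p − 1 ⇒ −23p = -11 ⇒ p = 11/23, and the value is (-13)·(11/23) + 10 = 87/23.
For Firm B: with q = P(Fight), equating Invest's and Hold's payoffs gives −12q + 9 = 11q − 1 ⇒ q = 10/23.

11/23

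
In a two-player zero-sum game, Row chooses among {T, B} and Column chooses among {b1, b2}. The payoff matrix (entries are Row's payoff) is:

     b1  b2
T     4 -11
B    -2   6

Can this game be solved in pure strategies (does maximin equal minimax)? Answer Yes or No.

No

Row minima: T → -11, B → -2; maximin = -2.
Column maxima: b1 → 4, b2 → 6; minimax = 4.
-2 ≠ 4, so no pure-strategy equilibrium exists.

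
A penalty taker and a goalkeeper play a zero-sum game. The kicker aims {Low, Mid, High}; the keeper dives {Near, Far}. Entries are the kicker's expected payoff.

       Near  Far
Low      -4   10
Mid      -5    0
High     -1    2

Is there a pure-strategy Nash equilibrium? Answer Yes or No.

Yes

Row minima: Low → -4, Mid → -5, High → -1; maximin = -1.
Column maxima: Near → -1, Far → 10; minimax = -1.
maximin = minimax = -1, so a saddle point exists.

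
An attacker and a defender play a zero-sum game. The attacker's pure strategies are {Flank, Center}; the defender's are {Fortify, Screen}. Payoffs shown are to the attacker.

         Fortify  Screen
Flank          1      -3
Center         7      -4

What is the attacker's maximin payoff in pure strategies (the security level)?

Row minima: Flank → -3, Center → -4.
The best of these is -3.

-3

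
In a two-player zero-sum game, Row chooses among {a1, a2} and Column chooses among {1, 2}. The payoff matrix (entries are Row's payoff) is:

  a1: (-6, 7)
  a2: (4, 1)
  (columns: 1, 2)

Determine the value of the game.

Row minima: a1 → -6, a2 → 1; maximin = 1.
Column maxima: 1 → 4, 2 → 7; minimax = 4.
1 ≠ 4, so there is no saddle point; optimal play is mixed.
Let Row play a1 with probability p. Expected payoff against 1: (-6)p + 4(1−p) = −10p + 4; against 2: 7p + 1(1−p) = 6p + 1.
Setting these equal: −10p + 4 = 6p + 1 ⇒ −16p = -3 ⇒ p = 3/16, and the value is (-10)·(3/16) + 4 = 17/8.
For Column: with q = P(1), equating a1's and a2's payoffs gives −13q + 7 = 3q + 1 ⇒ q = 3/8.

17/8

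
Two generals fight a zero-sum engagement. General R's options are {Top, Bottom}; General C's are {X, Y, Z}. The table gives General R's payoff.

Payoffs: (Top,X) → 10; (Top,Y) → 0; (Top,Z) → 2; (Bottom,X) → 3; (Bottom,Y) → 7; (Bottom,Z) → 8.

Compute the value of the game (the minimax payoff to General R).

Row minima: Top → 0, Bottom → 3; maximin = 3.
Column maxima: X → 10, Y → 7, Z → 8; minimax = 7.
3 ≠ 7, so there is no saddle point; optimal play is mixed.
Z is strictly dominated by Y (it gives General R strictly more in every row), so General C never plays it.
On the remaining 2×2 (Top, Bottom vs X, Y):
Let General R play Top with probability p. Expected payoff against X: 10p + 3(1−p) = 7p + 3; against Y: 0p + 7(1−p) = −7p + 7.
Setting these equal: 7p + 3 = −7p + 7 ⇒ 14p = 4 ⇒ p = 2/7, and the value is (7)·(2/7) + 3 = 5.
For General C: with q = P(X), equating Top's and Bottom's payoffs gives 10q = −4q + 7 ⇒ q = 1/2.

5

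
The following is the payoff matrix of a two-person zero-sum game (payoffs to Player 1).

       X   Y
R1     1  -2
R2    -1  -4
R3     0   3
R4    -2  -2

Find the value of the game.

Row minima: R1 → -2, R2 → -4, R3 → 0, R4 → -2; maximin = 0.
Column maxima: X → 1, Y → 3; minimax = 1.
0 ≠ 1, so there is no saddle point; optimal play is mixed.
R2 is strictly dominated by R1, so Player 1 never plays it.
R4 is strictly dominated by R3, so Player 1 never plays it.
On the remaining 2×2 (R1, R3 vs X, Y):
Let Player 1 play R1 with probability p. Expected payoff against X: 1p + 0(1−p) = p; against Y: (-2)p + 3(1−p) = −5p + 3.
Setting these equal: p = −5p + 3 ⇒ 6p = 3 ⇒ p = 1/2, and the value is (1)·(1/2) = 1/2.
For Player 2: with q = P(X), equating R1's and R3's payoffs gives 3q − 2 = −3q + 3 ⇒ q = 5/6.

1/2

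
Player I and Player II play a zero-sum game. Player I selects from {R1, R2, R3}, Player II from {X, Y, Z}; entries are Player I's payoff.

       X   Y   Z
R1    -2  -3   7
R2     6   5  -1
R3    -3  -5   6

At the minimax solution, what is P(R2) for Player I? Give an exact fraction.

Row minima: R1 → -3, R2 → -1, R3 → -5; maximin = -1.
Column maxima: X → 6, Y → 5, Z → 7; minimax = 5.
-1 ≠ 5, so there is no saddle point; optimal play is mixed.
R3 is strictly dominated by R1, so Player I never plays it.
X is strictly dominated by Y (it gives Player I strictly more in every row), so Player II never plays it.
On the remaining 2×2 (R1, R2 vs Y, Z):
Let Player I play R1 with probability p. Expected payoff against Y: (-3)p + 5(1−p) = −8p + 5; against Z: 7p + (-1)(1−p) = 8p − 1.
Setting these equal: −8p + 5 = 8p − 1 ⇒ −16p = -6 ⇒ p = 3/8, and the value is (-8)·(3/8) + 5 = 2.
For Player II: with q = P(Y), equating R1's and R2's payoffs gives −10q + 7 = 6q − 1 ⇒ q = 1/2.

5/8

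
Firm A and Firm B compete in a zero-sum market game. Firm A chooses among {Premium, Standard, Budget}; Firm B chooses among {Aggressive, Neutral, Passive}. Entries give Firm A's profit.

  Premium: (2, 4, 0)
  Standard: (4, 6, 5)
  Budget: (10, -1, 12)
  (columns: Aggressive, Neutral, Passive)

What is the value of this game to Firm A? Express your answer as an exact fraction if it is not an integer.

64/13

Row minima: Premium → 0, Standard → 4, Budget → -1; maximin = 4.
Column maxima: Aggressive → 10, Neutral → 6, Passive → 12; minimax = 6.
4 ≠ 6, so there is no saddle point; optimal play is mixed.
Premium is strictly dominated by Standard, so Firm A never plays it.
With Premium eliminated, Passive is strictly dominated by Aggressive (it gives Firm A strictly more in every remaining row), so Firm B never plays it.
On the remaining 2×2 (Standard, Budget vs Aggressive, Neutral):
Let Firm A play Standard with probability p. Expected payoff against Aggressive: 4p + 10(1−p) = −6p + 10; against Neutral: 6p + (-1)(1−p) = 7p − 1.
Setting these equal: −6p + 10 = 7p − 1 ⇒ −13p = -11 ⇒ p = 11/13, and the value is (-6)·(11/13) + 10 = 64/13.
For Firm B: with q = P(Aggressive), equating Standard's and Budget's payoffs gives −2q + 6 = 11q − 1 ⇒ q = 7/13.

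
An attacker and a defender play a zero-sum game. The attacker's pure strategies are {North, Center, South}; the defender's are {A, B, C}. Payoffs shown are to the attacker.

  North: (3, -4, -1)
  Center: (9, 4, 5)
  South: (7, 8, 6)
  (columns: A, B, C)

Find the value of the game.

Row minima: North → -4, Center → 4, South → 6; maximin = 6.
Column maxima: A → 9, B → 8, C → 6; minimax = 6.
Since maximin = minimax = 6, there is a saddle point and the value is 6.

6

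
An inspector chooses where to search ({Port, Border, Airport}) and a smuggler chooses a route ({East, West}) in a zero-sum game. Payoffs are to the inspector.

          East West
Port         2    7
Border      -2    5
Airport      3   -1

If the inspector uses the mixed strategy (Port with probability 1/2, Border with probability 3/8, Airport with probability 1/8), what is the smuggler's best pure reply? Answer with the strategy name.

East

If the smuggler plays East, the inspector's expected payoff is (1/2)·2 + (3/8)·(-2) + (1/8)·3 = 5/8.
If the smuggler plays West, the inspector's expected payoff is (1/2)·7 + (3/8)·5 + (1/8)·(-1) = 21/4.
The smuggler minimizes the inspector's payoff; the smallest is 5/8, so the best response is East.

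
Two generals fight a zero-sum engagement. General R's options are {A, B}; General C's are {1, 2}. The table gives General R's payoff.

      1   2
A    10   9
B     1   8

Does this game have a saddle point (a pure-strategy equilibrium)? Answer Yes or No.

Row minima: A → 9, B → 1; maximin = 9.
Column maxima: 1 → 10, 2 → 9; minimax = 9.
maximin = minimax = 9, so a saddle point exists.

Yes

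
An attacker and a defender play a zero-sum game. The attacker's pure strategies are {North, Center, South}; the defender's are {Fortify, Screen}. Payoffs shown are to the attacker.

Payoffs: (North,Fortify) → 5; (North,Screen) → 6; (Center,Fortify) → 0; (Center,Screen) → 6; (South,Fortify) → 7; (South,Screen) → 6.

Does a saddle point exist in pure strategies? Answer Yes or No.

Row minima: North → 5, Center → 0, South → 6; maximin = 6.
Column maxima: Fortify → 7, Screen → 6; minimax = 6.
maximin = minimax = 6, so a saddle point exists.

Yes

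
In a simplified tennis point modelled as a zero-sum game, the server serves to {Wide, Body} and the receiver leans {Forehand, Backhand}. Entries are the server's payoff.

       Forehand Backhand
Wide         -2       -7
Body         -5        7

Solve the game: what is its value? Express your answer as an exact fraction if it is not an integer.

Row minima: Wide → -7, Body → -5; maximin = -5.
Column maxima: Forehand → -2, Backhand → 7; minimax = -2.
-5 ≠ -2, so there is no saddle point; optimal play is mixed.
Let the server play Wide with probability p. Expected payoff against Forehand: (-2)p + (-5)(1−p) = 3p − 5; against Backhand: (-7)p + 7(1−p) = −14p + 7.
Setting these equal: 3p − 5 = −14p + 7 ⇒ 17p = 12 ⇒ p = 12/17, and the value is (3)·(12/17) − 5 = -49/17.
For the receiver: with q = P(Forehand), equating Wide's and Body's payoffs gives 5q − 7 = −12q + 7 ⇒ q = 14/17.

-49/17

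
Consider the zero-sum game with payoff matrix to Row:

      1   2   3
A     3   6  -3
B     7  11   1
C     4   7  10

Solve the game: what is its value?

11/2

Row minima: A → -3, B → 1, C → 4; maximin = 4.
Column maxima: 1 → 7, 2 → 11, 3 → 10; minimax = 7.
4 ≠ 7, so there is no saddle point; optimal play is mixed.
A is strictly dominated by B, so Row never plays it.
2 is strictly dominated by 1 (it gives Row strictly more in every row), so Column never plays it.
On the remaining 2×2 (B, C vs 1, 3):
Let Row play B with probability p. Expected payoff against 1: 7p + 4(1−p) = 3p + 4; against 3: 1p + 10(1−p) = −9p + 10.
Setting these equal: 3p + 4 = −9p + 10 ⇒ 12p = 6 ⇒ p = 1/2, and the value is (3)·(1/2) + 4 = 11/2.
For Column: with q = P(1), equating B's and C's payoffs gives 6q + 1 = −6q + 10 ⇒ q = 3/4.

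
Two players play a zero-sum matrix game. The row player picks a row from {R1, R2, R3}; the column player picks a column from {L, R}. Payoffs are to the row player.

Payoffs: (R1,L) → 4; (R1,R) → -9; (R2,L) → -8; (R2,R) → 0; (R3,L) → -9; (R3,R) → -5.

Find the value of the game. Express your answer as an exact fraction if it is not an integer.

-24/7

Row minima: R1 → -9, R2 → -8, R3 → -9; maximin = -8.
Column maxima: L → 4, R → 0; minimax = 0.
-8 ≠ 0, so there is no saddle point; optimal play is mixed.
R3 is strictly dominated by R2, so the row player never plays it.
On the remaining 2×2 (R1, R2 vs L, R):
Let the row player play R1 with probability p. Expected payoff against L: 4p + (-8)(1−p) = 12p − 8; against R: (-9)p + 0(1−p) = −9p.
Setting these equal: 12p − 8 = −9p ⇒ 21p = 8 ⇒ p = 8/21, and the value is (12)·(8/21) − 8 = -24/7.
For the column player: with q = P(L), equating R1's and R2's payoffs gives 13q − 9 = −8q ⇒ q = 3/7.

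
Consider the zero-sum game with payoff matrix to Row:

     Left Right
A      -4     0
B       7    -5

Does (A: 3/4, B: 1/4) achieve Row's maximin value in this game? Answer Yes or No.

Yes

Against Left this mix gives (3/4)·(-4) + (1/4)·7 = -5/4.
Against Right this mix gives (3/4)·0 + (1/4)·(-5) = -5/4.
All of Column's active replies (Left, Right) yield -5/4, and no column does worse for Row. The mix makes Column indifferent and guarantees -5/4, so it is optimal.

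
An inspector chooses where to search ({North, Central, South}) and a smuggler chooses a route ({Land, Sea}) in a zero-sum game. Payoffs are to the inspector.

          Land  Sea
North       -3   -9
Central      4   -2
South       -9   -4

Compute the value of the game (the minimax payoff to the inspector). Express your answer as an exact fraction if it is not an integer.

Row minima: North → -9, Central → -2, South → -9; maximin = -2.
Column maxima: Land → 4, Sea → -2; minimax = -2.
Since maximin = minimax = -2, there is a saddle point and the value is -2.

-2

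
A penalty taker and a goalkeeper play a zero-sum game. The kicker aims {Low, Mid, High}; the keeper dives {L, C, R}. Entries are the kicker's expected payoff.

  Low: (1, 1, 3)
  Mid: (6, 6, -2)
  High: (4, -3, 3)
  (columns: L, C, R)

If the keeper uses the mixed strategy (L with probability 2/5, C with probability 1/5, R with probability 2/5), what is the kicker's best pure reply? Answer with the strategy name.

Expected payoff of Low: (2/5)·1 + (1/5)·1 + (2/5)·3 = 9/5.
Expected payoff of Mid: (2/5)·6 + (1/5)·6 + (2/5)·(-2) = 14/5.
Expected payoff of High: (2/5)·4 + (1/5)·(-3) + (2/5)·3 = 11/5.
The largest is 14/5, so the kicker's best response is Mid.

Mid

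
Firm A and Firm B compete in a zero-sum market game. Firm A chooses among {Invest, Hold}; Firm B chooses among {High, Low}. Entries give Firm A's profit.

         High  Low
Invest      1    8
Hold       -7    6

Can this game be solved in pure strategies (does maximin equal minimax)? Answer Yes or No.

Row minima: Invest → 1, Hold → -7; maximin = 1.
Column maxima: High → 1, Low → 8; minimax = 1.
maximin = minimax = 1, so a saddle point exists.

Yes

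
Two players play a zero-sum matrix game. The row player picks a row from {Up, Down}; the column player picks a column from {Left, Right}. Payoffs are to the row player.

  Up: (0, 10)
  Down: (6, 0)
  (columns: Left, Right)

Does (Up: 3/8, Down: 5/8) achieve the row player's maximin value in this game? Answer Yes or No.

Yes

Against Left this mix gives (3/8)·0 + (5/8)·6 = 15/4.
Against Right this mix gives (3/8)·10 + (5/8)·0 = 15/4.
All of the column player's active replies (Left, Right) yield 15/4, and no column does worse for the row player. The mix makes the column player indifferent and guarantees 15/4, so it is optimal.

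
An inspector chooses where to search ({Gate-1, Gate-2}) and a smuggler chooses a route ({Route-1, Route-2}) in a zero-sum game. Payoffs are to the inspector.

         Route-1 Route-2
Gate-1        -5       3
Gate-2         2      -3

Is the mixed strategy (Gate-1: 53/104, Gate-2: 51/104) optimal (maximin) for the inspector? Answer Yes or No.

Against Route-1 this mix gives (53/104)·(-5) + (51/104)·2 = -163/104.
Against Route-2 this mix gives (53/104)·3 + (51/104)·(-3) = 3/52.
The smuggler will play Route-1, holding the inspector to -163/104. Shifting weight toward the row that does better against Route-1 would raise this floor (the equalizing mix achieves -9/13 against both Route-1 and Route-2), so the proposed strategy is not optimal.

No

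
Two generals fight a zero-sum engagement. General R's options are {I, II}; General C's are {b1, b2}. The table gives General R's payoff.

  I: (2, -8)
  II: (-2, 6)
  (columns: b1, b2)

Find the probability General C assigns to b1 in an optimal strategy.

7/9

Row minima: I → -8, II → -2; maximin = -2.
Column maxima: b1 → 2, b2 → 6; minimax = 2.
-2 ≠ 2, so there is no saddle point; optimal play is mixed.
Let General R play I with probability p. Expected payoff against b1: 2p + (-2)(1−p) = 4p − 2; against b2: (-8)p + 6(1−p) = −14p + 6.
Setting these equal: 4p − 2 = −14p + 6 ⇒ 18p = 8 ⇒ p = 4/9, and the value is (4)·(4/9) − 2 = -2/9.
For General C: with q = P(b1), equating I's and II's payoffs gives 10q − 8 = −8q + 6 ⇒ q = 7/9.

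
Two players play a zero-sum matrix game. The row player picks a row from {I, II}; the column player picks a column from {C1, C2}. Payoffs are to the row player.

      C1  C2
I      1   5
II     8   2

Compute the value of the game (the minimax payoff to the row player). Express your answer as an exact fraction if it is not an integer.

19/5

Row minima: I → 1, II → 2; maximin = 2.
Column maxima: C1 → 8, C2 → 5; minimax = 5.
2 ≠ 5, so there is no saddle point; optimal play is mixed.
Let the row player play I with probability p. Expected payoff against C1: 1p + 8(1−p) = −7p + 8; against C2: 5p + 2(1−p) = 3p + 2.
Setting these equal: −7p + 8 = 3p + 2 ⇒ −10p = -6 ⇒ p = 3/5, and the value is (-7)·(3/5) + 8 = 19/5.
For the column player: with q = P(C1), equating I's and II's payoffs gives −4q + 5 = 6q + 2 ⇒ q = 3/10.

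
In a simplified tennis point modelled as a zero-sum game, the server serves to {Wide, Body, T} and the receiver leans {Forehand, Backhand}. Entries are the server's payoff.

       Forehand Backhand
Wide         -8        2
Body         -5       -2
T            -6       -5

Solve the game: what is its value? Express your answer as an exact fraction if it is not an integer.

-5

Row minima: Wide → -8, Body → -5, T → -6; maximin = -5.
Column maxima: Forehand → -5, Backhand → 2; minimax = -5.
Since maximin = minimax = -5, there is a saddle point and the value is -5.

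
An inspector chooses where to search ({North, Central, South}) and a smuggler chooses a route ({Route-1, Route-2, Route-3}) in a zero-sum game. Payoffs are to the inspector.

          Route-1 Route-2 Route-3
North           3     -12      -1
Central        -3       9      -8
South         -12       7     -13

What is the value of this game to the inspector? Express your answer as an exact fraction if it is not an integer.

Row minima: North → -12, Central → -8, South → -13; maximin = -8.
Column maxima: Route-1 → 3, Route-2 → 9, Route-3 → -1; minimax = -1.
-8 ≠ -1, so there is no saddle point; optimal play is mixed.
South is strictly dominated by Central, so the inspector never plays it.
Route-1 is strictly dominated by Route-3 (it gives the inspector strictly more in every row), so the smuggler never plays it.
On the remaining 2×2 (North, Central vs Route-2, Route-3):
Let the inspector play North with probability p. Expected payoff against Route-2: (-12)p + 9(1−p) = −21p + 9; against Route-3: (-1)p + (-8)(1−p) = 7p − 8.
Setting these equal: −21p + 9 = 7p − 8 ⇒ −28p = -17 ⇒ p = 17/28, and the value is (-21)·(17/28) + 9 = -15/4.
For the smuggler: with q = P(Route-2), equating North's and Central's payoffs gives −11q − 1 = 17q − 8 ⇒ q = 1/4.

-15/4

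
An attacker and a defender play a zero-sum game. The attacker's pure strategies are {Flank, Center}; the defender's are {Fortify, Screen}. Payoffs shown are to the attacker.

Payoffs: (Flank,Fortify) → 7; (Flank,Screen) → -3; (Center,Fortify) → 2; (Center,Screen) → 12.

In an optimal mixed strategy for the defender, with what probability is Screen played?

Row minima: Flank → -3, Center → 2; maximin = 2.
Column maxima: Fortify → 7, Screen → 12; minimax = 7.
2 ≠ 7, so there is no saddle point; optimal play is mixed.
Let the attacker play Flank with probability p. Expected payoff against Fortify: 7p + 2(1−p) = 5p + 2; against Screen: (-3)p + 12(1−p) = −15p + 12.
Setting these equal: 5p + 2 = −15p + 12 ⇒ 20p = 10 ⇒ p = 1/2, and the value is (5)·(1/2) + 2 = 9/2.
For the defender: with q = P(Fortify), equating Flank's and Center's payoffs gives 10q − 3 = −10q + 12 ⇒ q = 3/4.

1/4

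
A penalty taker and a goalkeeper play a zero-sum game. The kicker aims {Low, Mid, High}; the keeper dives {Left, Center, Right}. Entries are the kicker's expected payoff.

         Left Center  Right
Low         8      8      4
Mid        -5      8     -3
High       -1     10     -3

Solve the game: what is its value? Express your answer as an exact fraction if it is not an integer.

4

Row minima: Low → 4, Mid → -5, High → -3; maximin = 4.
Column maxima: Left → 8, Center → 10, Right → 4; minimax = 4.
Since maximin = minimax = 4, there is a saddle point and the value is 4.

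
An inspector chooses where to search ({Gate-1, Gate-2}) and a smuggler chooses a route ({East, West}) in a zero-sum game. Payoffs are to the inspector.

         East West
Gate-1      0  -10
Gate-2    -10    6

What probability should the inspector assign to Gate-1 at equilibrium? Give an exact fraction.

8/13

Row minima: Gate-1 → -10, Gate-2 → -10; maximin = -10.
Column maxima: East → 0, West → 6; minimax = 0.
-10 ≠ 0, so there is no saddle point; optimal play is mixed.
Let the inspector play Gate-1 with probability p. Expected payoff against East: 0p + (-10)(1−p) = 10p − 10; against West: (-10)p + 6(1−p) = −16p + 6.
Setting these equal: 10p − 10 = −16p + 6 ⇒ 26p = 16 ⇒ p = 8/13, and the value is (10)·(8/13) − 10 = -50/13.
For the smuggler: with q = P(East), equating Gate-1's and Gate-2's payoffs gives 10q − 10 = −16q + 6 ⇒ q = 8/13.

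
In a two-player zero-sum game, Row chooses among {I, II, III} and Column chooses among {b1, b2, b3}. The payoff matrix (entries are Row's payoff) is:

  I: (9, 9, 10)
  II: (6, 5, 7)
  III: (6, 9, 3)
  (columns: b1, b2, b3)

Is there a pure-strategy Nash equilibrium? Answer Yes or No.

Row minima: I → 9, II → 5, III → 3; maximin = 9.
Column maxima: b1 → 9, b2 → 9, b3 → 10; minimax = 9.
maximin = minimax = 9, so a saddle point exists.

Yes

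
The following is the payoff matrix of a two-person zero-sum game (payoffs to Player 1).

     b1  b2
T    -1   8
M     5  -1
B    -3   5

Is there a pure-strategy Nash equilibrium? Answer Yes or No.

No

Row minima: T → -1, M → -1, B → -3; maximin = -1.
Column maxima: b1 → 5, b2 → 8; minimax = 5.
-1 ≠ 5, so no pure-strategy equilibrium exists.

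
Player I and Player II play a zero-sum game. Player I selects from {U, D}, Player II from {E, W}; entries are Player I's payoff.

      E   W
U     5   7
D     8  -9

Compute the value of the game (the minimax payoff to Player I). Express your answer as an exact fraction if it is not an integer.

101/19

Row minima: U → 5, D → -9; maximin = 5.
Column maxima: E → 8, W → 7; minimax = 7.
5 ≠ 7, so there is no saddle point; optimal play is mixed.
Let Player I play U with probability p. Expected payoff against E: 5p + 8(1−p) = −3p + 8; against W: 7p + (-9)(1−p) = 16p − 9.
Setting these equal: −3p + 8 = 16p − 9 ⇒ −19p = -17 ⇒ p = 17/19, and the value is (-3)·(17/19) + 8 = 101/19.
For Player II: with q = P(E), equating U's and D's payoffs gives −2q + 7 = 17q − 9 ⇒ q = 16/19.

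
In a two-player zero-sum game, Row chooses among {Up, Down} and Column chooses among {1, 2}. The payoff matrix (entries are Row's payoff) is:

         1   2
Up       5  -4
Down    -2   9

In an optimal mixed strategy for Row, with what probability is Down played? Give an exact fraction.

9/20

Row minima: Up → -4, Down → -2; maximin = -2.
Column maxima: 1 → 5, 2 → 9; minimax = 5.
-2 ≠ 5, so there is no saddle point; optimal play is mixed.
Let Row play Up with probability p. Expected payoff against 1: 5p + (-2)(1−p) = 7p − 2; against 2: (-4)p + 9(1−p) = −13p + 9.
Setting these equal: 7p − 2 = −13p + 9 ⇒ 20p = 11 ⇒ p = 11/20, and the value is (7)·(11/20) − 2 = 37/20.
For Column: with q = P(1), equating Up's and Down's payoffs gives 9q − 4 = −11q + 9 ⇒ q = 13/20.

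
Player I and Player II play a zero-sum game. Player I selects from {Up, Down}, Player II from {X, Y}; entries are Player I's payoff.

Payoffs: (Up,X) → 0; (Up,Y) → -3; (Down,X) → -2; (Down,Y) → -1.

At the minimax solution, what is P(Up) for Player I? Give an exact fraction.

Row minima: Up → -3, Down → -2; maximin = -2.
Column maxima: X → 0, Y → -1; minimax = -1.
-2 ≠ -1, so there is no saddle point; optimal play is mixed.
Let Player I play Up with probability p. Expected payoff against X: 0p + (-2)(1−p) = 2p − 2; against Y: (-3)p + (-1)(1−p) = −2p − 1.
Setting these equal: 2p − 2 = −2p − 1 ⇒ 4p = 1 ⇒ p = 1/4, and the value is (2)·(1/4) − 2 = -3/2.
For Player II: with q = P(X), equating Up's and Down's payoffs gives 3q − 3 = −q − 1 ⇒ q = 1/2.

1/4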